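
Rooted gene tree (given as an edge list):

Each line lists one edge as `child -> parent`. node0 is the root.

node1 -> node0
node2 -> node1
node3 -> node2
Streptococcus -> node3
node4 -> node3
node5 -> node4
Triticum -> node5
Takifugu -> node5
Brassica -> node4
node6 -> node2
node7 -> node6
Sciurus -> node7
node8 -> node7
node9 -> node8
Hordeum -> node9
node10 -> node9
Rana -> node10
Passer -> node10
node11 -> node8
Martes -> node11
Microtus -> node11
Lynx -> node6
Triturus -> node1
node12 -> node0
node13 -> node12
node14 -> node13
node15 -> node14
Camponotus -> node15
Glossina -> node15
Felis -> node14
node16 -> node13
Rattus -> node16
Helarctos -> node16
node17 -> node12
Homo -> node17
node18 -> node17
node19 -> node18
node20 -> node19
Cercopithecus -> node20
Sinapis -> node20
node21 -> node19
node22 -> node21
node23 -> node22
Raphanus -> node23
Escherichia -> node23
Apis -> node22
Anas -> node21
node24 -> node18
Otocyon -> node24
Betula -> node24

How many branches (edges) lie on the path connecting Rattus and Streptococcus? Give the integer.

8

The MRCA of Rattus and Streptococcus is the root of the tree.
From Rattus up to that node: 4 branches. From Streptococcus up to the same node: 4 branches. Total: 4 + 4 = 8.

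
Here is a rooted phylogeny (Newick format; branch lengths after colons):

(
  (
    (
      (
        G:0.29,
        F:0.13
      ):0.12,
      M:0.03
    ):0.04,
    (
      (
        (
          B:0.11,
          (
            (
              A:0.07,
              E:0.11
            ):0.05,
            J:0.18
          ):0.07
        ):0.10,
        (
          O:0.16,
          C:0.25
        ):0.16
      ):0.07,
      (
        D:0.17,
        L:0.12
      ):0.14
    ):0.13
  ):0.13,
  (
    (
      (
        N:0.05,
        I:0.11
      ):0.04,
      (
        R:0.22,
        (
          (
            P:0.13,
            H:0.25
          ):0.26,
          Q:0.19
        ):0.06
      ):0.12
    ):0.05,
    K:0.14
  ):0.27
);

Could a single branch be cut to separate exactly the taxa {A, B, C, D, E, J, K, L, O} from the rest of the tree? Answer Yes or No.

No

The MRCA of the listed taxa is the root, so the smallest clade containing them is the whole tree.
That clade also contains F, G, H, I, M, N, P, Q, R, which are not in the proposed group, so the group is not monophyletic.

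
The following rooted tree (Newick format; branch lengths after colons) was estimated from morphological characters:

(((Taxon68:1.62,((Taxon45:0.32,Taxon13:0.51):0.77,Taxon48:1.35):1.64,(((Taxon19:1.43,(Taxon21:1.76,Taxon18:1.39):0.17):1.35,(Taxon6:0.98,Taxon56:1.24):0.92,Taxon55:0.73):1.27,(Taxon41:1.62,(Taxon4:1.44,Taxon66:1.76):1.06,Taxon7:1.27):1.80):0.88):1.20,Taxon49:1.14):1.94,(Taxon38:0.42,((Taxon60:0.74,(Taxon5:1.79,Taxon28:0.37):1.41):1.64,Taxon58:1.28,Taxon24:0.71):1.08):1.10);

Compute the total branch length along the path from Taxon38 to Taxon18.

The path runs Taxon38 → … → MRCA → … → Taxon18; the MRCA is the root of the tree.
Branch lengths along that path: 0.42 + 1.10 + 1.94 + 1.20 + 0.88 + 1.27 + 1.35 + 0.17 + 1.39 = 9.72.

9.72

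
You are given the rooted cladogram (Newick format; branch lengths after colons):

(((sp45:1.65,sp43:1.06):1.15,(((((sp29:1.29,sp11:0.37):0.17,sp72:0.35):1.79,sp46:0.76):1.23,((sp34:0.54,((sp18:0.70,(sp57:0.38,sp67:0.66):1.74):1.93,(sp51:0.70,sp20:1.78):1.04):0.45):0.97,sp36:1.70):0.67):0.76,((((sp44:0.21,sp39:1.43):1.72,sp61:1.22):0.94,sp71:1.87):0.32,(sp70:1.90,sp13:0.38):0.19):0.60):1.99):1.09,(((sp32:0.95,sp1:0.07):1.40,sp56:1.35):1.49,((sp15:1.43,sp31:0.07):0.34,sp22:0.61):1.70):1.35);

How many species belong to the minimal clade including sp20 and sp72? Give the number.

11

The MRCA of sp20 and sp72 is the node subtending ((((sp29,sp11),sp72),sp46),((sp34,((sp18,(sp57,sp67)),(sp51,sp20))),sp36)).
That clade contains 11 terminal taxa: sp11, sp18, sp20, sp29, sp34, sp36, sp46, sp51, sp57, sp67, sp72.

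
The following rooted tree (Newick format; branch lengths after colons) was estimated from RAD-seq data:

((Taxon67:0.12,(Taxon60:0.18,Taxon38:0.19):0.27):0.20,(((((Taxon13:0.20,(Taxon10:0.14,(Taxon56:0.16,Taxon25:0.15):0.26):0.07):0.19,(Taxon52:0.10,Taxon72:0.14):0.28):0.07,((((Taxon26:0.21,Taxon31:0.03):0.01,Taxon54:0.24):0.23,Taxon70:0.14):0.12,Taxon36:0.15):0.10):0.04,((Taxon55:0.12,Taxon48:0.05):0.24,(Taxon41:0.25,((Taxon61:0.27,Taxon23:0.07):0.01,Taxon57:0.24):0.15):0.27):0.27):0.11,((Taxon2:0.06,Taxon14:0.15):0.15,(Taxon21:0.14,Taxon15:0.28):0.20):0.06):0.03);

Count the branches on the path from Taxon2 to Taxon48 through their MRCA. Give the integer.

7

The MRCA of Taxon2 and Taxon48 is the node subtending (((((Taxon13,(Taxon10,(Taxon56,Taxon25))),(Taxon52,Taxon72)),((((Taxon26,Taxon31),Taxon54),Taxon70),Taxon36)),((Taxon55,Taxon48),(Taxon41,((Taxon61,Taxon23),Taxon57)))),((Taxon2,Taxon14),(Taxon21,Taxon15))).
From Taxon2 up to that node: 3 branches. From Taxon48 up to the same node: 4 branches. Total: 3 + 4 = 7.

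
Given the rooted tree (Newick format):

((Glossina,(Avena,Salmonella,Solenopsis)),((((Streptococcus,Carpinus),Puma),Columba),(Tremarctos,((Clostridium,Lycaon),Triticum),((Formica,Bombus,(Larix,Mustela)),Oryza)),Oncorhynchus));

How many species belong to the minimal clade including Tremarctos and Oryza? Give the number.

The MRCA of Tremarctos and Oryza is the node subtending (Tremarctos,((Clostridium,Lycaon),Triticum),((Formica,Bombus,(Larix,Mustela)),Oryza)).
That clade contains 9 terminal taxa: Bombus, Clostridium, Formica, Larix, Lycaon, Mustela, Oryza, Tremarctos, Triticum.

9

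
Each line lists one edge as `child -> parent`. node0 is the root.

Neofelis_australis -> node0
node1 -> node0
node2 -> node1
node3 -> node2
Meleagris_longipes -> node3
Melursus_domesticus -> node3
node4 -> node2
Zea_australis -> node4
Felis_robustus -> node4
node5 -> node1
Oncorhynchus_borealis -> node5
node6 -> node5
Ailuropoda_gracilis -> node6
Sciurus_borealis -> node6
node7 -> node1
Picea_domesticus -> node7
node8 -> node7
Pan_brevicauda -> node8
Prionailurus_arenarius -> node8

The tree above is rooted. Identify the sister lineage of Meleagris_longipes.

Melursus_domesticus

Meleagris_longipes attaches to the tree at the node subtending (Meleagris_longipes,Melursus_domesticus).
The other lineage descending from that same node — the sister group — is the single tip Melursus_domesticus.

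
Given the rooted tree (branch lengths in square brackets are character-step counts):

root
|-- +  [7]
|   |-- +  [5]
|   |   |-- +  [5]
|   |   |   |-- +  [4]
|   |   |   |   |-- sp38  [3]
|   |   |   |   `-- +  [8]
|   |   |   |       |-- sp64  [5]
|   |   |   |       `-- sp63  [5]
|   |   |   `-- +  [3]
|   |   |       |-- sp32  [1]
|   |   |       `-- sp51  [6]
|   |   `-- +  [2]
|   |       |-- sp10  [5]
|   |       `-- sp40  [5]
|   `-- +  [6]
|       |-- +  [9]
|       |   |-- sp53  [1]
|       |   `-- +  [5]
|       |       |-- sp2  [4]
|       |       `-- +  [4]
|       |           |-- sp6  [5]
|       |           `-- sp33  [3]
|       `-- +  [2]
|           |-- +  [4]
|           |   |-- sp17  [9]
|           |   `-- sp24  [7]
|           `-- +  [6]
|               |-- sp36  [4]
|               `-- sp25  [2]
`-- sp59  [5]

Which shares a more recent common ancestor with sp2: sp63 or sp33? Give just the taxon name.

The MRCA of sp2 and sp33 subtends (sp2,(sp6,sp33)) (3 taxa).
The MRCA of sp2 and sp63 subtends ((((sp38,(sp64,sp63)),(sp32,sp51)),(sp10,sp40)),((sp53,(sp2,(sp6,sp33))),((sp17,sp24),(sp36,sp25)))) (15 taxa).
The first is nested inside the second, so sp2 shares a more recent common ancestor with sp33.

sp33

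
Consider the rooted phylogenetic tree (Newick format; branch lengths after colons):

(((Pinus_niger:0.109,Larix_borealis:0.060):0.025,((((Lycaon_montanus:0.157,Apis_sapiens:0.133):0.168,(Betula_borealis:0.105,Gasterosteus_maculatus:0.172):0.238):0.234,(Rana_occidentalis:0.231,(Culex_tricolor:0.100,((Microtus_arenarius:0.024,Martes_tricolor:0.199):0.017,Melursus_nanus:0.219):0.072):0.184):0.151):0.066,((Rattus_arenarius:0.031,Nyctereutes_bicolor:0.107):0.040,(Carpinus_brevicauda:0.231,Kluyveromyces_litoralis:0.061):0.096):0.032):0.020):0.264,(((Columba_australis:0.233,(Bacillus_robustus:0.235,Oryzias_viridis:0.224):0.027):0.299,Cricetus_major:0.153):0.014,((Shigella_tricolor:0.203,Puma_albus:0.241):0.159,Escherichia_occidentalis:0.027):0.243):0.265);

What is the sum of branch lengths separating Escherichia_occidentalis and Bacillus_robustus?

0.845

The path runs Escherichia_occidentalis → … → MRCA → … → Bacillus_robustus; the MRCA is the node subtending (((Columba_australis,(Bacillus_robustus,Oryzias_viridis)),Cricetus_major),((Shigella_tricolor,Puma_albus),Escherichia_occidentalis)).
Branch lengths along that path: 0.027 + 0.243 + 0.014 + 0.299 + 0.027 + 0.235 = 0.845.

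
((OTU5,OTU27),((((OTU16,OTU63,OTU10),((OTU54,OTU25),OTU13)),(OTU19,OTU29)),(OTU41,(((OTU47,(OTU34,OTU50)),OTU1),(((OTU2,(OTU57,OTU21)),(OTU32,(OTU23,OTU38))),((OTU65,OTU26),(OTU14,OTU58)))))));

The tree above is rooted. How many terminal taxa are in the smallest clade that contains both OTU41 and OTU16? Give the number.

23

The MRCA of OTU41 and OTU16 is the node subtending ((((OTU16,OTU63,OTU10),((OTU54,OTU25),OTU13)),(OTU19,OTU29)),(OTU41,(((OTU47,(OTU34,OTU50)),OTU1),(((OTU2,(OTU57,OTU21)),(OTU32,(OTU23,OTU38))),((OTU65,OTU26),(OTU14,OTU58)))))).
That clade contains 23 terminal taxa: OTU1, OTU10, OTU13, OTU14, OTU16, OTU19, OTU2, OTU21, OTU23, OTU25, OTU26, OTU29, OTU32, OTU34, OTU38, OTU41, OTU47, OTU50, OTU54, OTU57, OTU58, OTU63, OTU65.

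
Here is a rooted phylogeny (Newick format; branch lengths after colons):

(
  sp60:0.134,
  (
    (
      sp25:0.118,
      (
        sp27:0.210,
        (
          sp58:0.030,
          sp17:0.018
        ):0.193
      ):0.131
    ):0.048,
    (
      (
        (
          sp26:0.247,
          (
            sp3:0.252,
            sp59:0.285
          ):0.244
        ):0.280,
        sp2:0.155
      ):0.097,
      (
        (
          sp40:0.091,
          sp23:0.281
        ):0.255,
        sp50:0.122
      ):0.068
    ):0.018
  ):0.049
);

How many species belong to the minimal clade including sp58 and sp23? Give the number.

The MRCA of sp58 and sp23 is the node subtending ((sp25,(sp27,(sp58,sp17))),(((sp26,(sp3,sp59)),sp2),((sp40,sp23),sp50))).
That clade contains 11 terminal taxa: sp17, sp2, sp23, sp25, sp26, sp27, sp3, sp40, sp50, sp58, sp59.

11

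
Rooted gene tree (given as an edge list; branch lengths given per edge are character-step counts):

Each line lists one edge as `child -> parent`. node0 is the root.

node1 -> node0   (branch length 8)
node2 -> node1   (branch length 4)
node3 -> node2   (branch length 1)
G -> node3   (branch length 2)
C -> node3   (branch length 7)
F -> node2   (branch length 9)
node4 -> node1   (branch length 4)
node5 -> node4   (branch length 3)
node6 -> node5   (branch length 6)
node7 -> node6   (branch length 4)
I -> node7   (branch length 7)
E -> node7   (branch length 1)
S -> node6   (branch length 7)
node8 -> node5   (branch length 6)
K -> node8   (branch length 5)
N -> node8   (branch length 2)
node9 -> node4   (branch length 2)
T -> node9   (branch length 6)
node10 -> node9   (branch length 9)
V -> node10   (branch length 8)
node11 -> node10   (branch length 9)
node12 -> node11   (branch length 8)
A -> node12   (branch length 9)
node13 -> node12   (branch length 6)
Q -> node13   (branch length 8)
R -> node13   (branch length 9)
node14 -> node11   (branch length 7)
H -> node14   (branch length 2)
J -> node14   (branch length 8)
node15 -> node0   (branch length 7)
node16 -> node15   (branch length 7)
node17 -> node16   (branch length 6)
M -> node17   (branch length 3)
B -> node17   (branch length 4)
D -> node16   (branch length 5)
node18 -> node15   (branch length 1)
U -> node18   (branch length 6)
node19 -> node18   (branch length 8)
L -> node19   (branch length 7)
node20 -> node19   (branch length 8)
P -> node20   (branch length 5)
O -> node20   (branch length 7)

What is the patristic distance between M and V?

54

The path runs M → … → MRCA → … → V; the MRCA is the root of the tree.
Branch lengths along that path: 3 + 6 + 7 + 7 + 8 + 4 + 2 + 9 + 8 = 54.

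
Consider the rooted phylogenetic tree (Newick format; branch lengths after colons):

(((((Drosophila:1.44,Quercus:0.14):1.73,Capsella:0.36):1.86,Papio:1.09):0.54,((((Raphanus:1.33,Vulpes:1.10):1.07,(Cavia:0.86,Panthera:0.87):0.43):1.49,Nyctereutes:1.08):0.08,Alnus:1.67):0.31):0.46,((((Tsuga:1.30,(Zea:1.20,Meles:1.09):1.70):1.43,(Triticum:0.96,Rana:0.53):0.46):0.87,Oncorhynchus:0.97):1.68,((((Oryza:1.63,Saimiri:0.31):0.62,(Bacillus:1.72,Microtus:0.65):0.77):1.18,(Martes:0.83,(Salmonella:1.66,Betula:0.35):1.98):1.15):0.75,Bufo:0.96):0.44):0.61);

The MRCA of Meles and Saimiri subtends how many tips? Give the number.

The MRCA of Meles and Saimiri is the node subtending ((((Tsuga,(Zea,Meles)),(Triticum,Rana)),Oncorhynchus),((((Oryza,Saimiri),(Bacillus,Microtus)),(Martes,(Salmonella,Betula))),Bufo)).
That clade contains 14 terminal taxa: Bacillus, Betula, Bufo, Martes, Meles, Microtus, Oncorhynchus, Oryza, Rana, Saimiri, Salmonella, Triticum, Tsuga, Zea.

14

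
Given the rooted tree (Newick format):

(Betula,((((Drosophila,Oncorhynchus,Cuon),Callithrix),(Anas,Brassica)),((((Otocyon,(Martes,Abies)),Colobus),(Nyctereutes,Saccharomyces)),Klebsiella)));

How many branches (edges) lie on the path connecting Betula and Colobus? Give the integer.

6

The MRCA of Betula and Colobus is the root of the tree.
From Betula up to that node: 1 branch. From Colobus up to the same node: 5 branches. Total: 1 + 5 = 6.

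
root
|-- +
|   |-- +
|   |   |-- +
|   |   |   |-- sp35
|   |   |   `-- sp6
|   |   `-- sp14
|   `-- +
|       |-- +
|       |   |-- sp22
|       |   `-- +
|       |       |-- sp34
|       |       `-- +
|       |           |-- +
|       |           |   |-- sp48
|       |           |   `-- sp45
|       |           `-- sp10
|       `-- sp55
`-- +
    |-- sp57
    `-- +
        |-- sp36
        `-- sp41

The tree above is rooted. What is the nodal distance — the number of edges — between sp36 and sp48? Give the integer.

10

The MRCA of sp36 and sp48 is the root of the tree.
From sp36 up to that node: 3 branches. From sp48 up to the same node: 7 branches. Total: 3 + 7 = 10.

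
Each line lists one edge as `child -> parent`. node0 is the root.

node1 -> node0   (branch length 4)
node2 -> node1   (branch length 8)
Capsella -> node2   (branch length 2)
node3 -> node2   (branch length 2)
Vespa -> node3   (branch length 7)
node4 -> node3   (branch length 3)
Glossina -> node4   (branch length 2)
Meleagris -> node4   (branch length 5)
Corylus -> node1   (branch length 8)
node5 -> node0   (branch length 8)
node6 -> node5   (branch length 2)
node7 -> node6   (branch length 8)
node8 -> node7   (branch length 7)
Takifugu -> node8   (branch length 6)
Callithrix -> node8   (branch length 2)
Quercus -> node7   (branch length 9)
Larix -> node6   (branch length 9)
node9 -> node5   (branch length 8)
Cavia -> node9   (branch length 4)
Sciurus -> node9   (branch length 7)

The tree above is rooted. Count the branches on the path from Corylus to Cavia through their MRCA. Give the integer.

The MRCA of Corylus and Cavia is the root of the tree.
From Corylus up to that node: 2 branches. From Cavia up to the same node: 3 branches. Total: 2 + 3 = 5.

5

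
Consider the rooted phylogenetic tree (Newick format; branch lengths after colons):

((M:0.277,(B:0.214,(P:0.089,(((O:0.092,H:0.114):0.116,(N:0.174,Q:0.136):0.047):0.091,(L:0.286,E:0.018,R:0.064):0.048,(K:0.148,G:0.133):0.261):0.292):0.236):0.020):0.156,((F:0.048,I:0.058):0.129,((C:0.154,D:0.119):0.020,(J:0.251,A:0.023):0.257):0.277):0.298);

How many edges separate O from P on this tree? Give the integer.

The MRCA of O and P is the node subtending (P,(((O,H),(N,Q)),(L,E,R),(K,G))).
From O up to that node: 4 branches. From P up to the same node: 1 branch. Total: 4 + 1 = 5.

5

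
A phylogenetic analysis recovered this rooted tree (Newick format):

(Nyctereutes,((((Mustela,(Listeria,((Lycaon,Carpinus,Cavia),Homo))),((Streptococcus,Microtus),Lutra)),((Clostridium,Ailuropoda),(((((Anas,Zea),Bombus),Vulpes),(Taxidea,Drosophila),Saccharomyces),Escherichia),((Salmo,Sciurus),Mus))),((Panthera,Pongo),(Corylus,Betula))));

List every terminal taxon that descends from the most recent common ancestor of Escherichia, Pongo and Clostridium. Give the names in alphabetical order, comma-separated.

Tracing Escherichia: it sits inside (((((Anas,Zea),Bombus),Vulpes),(Taxidea,Drosophila),Saccharomyces),Escherichia).
Tracing Pongo: it sits inside (Panthera,Pongo).
Tracing Clostridium: it sits inside (Clostridium,Ailuropoda).
The smallest clade enclosing all 3 is ((((Mustela,(Listeria,((Lycaon,Carpinus,Cavia),Homo))),((Streptococcus,Microtus),Lutra)),((Clostridium,Ailuropoda),(((((Anas,Zea),Bombus),Vulpes),(Taxidea,Drosophila),Saccharomyces),Escherichia),((Salmo,Sciurus),Mus))),((Panthera,Pongo),(Corylus,Betula))); the answer is its 26 terminal taxa in alphabetical order.

Ailuropoda, Anas, Betula, Bombus, Carpinus, Cavia, Clostridium, Corylus, Drosophila, Escherichia, Homo, Listeria, Lutra, Lycaon, Microtus, Mus, Mustela, Panthera, Pongo, Saccharomyces, Salmo, Sciurus, Streptococcus, Taxidea, Vulpes, Zea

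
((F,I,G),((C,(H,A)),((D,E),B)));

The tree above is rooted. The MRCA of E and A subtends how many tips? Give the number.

6

The MRCA of E and A is the node subtending ((C,(H,A)),((D,E),B)).
That clade contains 6 terminal taxa: A, B, C, D, E, H.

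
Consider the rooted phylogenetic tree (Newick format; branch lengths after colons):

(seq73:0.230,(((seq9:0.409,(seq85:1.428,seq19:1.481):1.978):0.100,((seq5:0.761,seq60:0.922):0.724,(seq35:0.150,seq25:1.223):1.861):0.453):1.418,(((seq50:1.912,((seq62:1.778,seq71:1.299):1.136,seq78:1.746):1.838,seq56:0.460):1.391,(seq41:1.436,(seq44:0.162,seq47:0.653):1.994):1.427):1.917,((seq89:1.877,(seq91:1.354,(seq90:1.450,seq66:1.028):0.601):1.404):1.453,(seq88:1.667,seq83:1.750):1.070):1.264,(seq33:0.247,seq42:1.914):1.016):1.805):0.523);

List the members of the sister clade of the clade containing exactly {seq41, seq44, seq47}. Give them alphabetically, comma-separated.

seq50, seq56, seq62, seq71, seq78

The clade containing exactly {seq41, seq44, seq47} attaches to the tree at the node subtending ((seq50,((seq62,seq71),seq78),seq56),(seq41,(seq44,seq47))).
The other lineage descending from that same node — the sister group — is (seq50,((seq62,seq71),seq78),seq56); its 5 tips in alphabetical order are the answer.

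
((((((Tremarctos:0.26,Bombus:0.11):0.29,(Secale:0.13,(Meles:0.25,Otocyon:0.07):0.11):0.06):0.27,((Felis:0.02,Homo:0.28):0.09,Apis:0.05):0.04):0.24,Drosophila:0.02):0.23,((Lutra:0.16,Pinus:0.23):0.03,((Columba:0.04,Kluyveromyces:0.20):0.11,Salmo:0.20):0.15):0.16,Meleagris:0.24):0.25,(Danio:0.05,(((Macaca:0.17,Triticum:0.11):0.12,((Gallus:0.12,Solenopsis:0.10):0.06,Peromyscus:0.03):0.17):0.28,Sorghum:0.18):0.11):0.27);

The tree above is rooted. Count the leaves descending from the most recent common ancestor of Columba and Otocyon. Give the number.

15

The MRCA of Columba and Otocyon is the node subtending (((((Tremarctos,Bombus),(Secale,(Meles,Otocyon))),((Felis,Homo),Apis)),Drosophila),((Lutra,Pinus),((Columba,Kluyveromyces),Salmo)),Meleagris).
That clade contains 15 terminal taxa: Apis, Bombus, Columba, Drosophila, Felis, Homo, Kluyveromyces, Lutra, Meleagris, Meles, Otocyon, Pinus, Salmo, Secale, Tremarctos.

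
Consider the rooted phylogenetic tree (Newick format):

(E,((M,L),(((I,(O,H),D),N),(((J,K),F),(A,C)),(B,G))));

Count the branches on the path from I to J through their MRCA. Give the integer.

The MRCA of I and J is the node subtending (((I,(O,H),D),N),(((J,K),F),(A,C)),(B,G)).
From I up to that node: 3 branches. From J up to the same node: 4 branches. Total: 3 + 4 = 7.

7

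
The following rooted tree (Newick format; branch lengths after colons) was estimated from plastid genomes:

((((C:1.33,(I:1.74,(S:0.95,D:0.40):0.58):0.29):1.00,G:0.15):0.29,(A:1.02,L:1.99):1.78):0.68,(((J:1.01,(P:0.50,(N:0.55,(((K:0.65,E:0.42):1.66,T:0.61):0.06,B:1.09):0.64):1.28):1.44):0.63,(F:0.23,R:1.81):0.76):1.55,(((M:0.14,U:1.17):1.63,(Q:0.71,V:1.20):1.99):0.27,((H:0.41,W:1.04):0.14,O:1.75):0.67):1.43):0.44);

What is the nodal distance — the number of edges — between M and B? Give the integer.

10

The MRCA of M and B is the node subtending (((J,(P,(N,(((K,E),T),B)))),(F,R)),(((M,U),(Q,V)),((H,W),O))).
From M up to that node: 4 branches. From B up to the same node: 6 branches. Total: 4 + 6 = 10.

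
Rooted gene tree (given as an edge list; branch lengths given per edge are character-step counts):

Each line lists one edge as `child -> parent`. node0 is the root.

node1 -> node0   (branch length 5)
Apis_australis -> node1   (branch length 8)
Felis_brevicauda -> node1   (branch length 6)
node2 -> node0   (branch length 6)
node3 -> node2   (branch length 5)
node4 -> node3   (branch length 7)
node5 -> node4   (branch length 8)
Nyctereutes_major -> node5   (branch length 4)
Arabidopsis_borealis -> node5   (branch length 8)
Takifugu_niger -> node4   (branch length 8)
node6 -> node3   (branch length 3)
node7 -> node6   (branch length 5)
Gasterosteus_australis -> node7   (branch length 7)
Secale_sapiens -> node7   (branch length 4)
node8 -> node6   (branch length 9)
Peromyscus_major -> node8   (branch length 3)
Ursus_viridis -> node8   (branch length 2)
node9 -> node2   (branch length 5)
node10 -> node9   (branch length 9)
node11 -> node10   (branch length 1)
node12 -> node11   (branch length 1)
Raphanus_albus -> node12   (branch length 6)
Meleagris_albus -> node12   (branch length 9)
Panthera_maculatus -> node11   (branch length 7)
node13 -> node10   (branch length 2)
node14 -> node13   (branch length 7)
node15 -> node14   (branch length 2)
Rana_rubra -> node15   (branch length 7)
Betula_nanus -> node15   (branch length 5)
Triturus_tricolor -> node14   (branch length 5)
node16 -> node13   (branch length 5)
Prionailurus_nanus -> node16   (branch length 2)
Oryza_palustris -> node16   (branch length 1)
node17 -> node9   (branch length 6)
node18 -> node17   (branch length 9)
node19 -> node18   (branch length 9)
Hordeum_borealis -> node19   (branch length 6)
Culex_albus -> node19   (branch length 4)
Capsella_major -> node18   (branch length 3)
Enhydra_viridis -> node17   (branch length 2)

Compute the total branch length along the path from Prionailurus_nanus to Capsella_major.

The path runs Prionailurus_nanus → … → MRCA → … → Capsella_major; the MRCA is the node subtending ((((Raphanus_albus,Meleagris_albus),Panthera_maculatus),(((Rana_rubra,Betula_nanus),Triturus_tricolor),(Prionailurus_nanus,Oryza_palustris))),(((Hordeum_borealis,Culex_albus),Capsella_major),Enhydra_viridis)).
Branch lengths along that path: 2 + 5 + 2 + 9 + 6 + 9 + 3 = 36.

36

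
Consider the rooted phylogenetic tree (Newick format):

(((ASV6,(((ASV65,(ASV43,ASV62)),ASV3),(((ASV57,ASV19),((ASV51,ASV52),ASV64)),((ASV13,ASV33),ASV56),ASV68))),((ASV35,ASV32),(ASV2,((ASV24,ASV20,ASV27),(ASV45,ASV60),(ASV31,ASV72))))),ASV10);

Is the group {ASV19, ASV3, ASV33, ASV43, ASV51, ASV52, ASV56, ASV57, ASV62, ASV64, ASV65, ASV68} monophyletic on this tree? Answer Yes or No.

The MRCA of the listed taxa subtends (((ASV65,(ASV43,ASV62)),ASV3),(((ASV57,ASV19),((ASV51,ASV52),ASV64)),((ASV13,ASV33),ASV56),ASV68)).
That clade also contains ASV13, which is not in the proposed group, so the group is not monophyletic.

No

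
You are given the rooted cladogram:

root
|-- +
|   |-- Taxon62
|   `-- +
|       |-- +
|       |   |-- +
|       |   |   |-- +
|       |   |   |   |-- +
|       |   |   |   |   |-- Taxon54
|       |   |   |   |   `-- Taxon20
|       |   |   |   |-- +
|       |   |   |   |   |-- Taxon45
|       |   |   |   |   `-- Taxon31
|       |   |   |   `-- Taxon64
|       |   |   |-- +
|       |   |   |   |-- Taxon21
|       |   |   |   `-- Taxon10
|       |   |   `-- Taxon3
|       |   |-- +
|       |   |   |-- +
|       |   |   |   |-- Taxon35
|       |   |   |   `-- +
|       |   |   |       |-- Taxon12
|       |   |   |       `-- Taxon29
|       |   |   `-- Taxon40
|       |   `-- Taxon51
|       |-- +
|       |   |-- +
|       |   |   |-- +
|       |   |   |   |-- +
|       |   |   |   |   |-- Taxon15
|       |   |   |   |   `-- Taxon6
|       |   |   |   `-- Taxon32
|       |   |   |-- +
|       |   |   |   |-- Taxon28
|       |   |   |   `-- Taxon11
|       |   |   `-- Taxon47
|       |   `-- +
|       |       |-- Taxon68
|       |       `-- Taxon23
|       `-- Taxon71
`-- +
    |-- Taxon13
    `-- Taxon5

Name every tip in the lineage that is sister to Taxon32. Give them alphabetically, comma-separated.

Taxon32 attaches to the tree at the node subtending ((Taxon15,Taxon6),Taxon32).
The other lineage descending from that same node — the sister group — is (Taxon15,Taxon6); its 2 tips in alphabetical order are the answer.

Taxon15, Taxon6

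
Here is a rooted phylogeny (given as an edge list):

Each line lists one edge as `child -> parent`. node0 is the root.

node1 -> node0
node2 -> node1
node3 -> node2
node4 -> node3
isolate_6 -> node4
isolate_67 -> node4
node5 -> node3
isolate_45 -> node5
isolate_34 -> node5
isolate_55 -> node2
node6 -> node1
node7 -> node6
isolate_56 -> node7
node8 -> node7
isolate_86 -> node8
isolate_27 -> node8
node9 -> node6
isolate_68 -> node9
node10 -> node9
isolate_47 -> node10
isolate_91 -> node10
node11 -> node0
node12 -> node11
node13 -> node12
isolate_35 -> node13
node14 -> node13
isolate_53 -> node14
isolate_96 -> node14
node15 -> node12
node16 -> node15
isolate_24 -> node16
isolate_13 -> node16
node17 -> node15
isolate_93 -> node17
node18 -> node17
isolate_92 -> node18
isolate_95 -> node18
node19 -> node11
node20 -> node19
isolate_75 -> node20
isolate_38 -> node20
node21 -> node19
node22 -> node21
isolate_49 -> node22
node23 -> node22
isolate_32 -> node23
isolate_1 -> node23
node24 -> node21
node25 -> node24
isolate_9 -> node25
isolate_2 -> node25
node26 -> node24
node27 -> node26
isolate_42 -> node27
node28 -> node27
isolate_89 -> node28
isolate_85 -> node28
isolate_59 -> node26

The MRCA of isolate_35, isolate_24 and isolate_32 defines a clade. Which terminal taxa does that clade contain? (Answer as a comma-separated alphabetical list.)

isolate_1, isolate_13, isolate_2, isolate_24, isolate_32, isolate_35, isolate_38, isolate_42, isolate_49, isolate_53, isolate_59, isolate_75, isolate_85, isolate_89, isolate_9, isolate_92, isolate_93, isolate_95, isolate_96

Tracing isolate_35: it sits inside (isolate_35,(isolate_53,isolate_96)).
Tracing isolate_24: it sits inside (isolate_24,isolate_13).
Tracing isolate_32: it sits inside (isolate_32,isolate_1).
The smallest clade enclosing all 3 is (((isolate_35,(isolate_53,isolate_96)),((isolate_24,isolate_13),(isolate_93,(isolate_92,isolate_95)))),((isolate_75,isolate_38),((isolate_49,(isolate_32,isolate_1)),((isolate_9,isolate_2),((isolate_42,(isolate_89,isolate_85)),isolate_59))))); the answer is its 19 terminal taxa in alphabetical order.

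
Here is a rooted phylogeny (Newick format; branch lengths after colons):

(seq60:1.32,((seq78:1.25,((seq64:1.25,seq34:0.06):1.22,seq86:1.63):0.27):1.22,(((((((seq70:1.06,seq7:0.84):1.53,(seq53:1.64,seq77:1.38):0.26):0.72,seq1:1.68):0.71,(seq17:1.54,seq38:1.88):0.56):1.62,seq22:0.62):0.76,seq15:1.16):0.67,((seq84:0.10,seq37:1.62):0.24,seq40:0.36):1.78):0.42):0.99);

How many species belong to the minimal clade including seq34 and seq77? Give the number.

16

The MRCA of seq34 and seq77 is the node subtending ((seq78,((seq64,seq34),seq86)),(((((((seq70,seq7),(seq53,seq77)),seq1),(seq17,seq38)),seq22),seq15),((seq84,seq37),seq40))).
That clade contains 16 terminal taxa: seq1, seq15, seq17, seq22, seq34, seq37, seq38, seq40, seq53, seq64, seq7, seq70, seq77, seq78, seq84, seq86.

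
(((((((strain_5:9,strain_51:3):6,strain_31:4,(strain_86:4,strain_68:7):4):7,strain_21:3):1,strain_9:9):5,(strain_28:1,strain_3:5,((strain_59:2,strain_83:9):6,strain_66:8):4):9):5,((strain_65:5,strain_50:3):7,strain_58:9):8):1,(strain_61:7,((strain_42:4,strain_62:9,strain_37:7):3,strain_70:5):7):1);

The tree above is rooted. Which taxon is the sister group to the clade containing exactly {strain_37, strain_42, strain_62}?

strain_70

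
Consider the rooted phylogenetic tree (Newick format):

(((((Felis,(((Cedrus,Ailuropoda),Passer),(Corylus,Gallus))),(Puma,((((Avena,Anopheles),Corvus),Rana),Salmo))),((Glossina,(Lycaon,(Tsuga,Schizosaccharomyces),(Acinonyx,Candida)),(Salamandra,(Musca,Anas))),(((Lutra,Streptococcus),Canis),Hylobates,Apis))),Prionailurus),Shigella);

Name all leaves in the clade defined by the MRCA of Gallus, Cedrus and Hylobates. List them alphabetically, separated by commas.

Acinonyx, Ailuropoda, Anas, Anopheles, Apis, Avena, Candida, Canis, Cedrus, Corvus, Corylus, Felis, Gallus, Glossina, Hylobates, Lutra, Lycaon, Musca, Passer, Puma, Rana, Salamandra, Salmo, Schizosaccharomyces, Streptococcus, Tsuga

Tracing Gallus: it sits inside (Corylus,Gallus).
Tracing Cedrus: it sits inside (Cedrus,Ailuropoda).
Tracing Hylobates: it sits inside (((Lutra,Streptococcus),Canis),Hylobates,Apis).
The smallest clade enclosing all 3 is (((Felis,(((Cedrus,Ailuropoda),Passer),(Corylus,Gallus))),(Puma,((((Avena,Anopheles),Corvus),Rana),Salmo))),((Glossina,(Lycaon,(Tsuga,Schizosaccharomyces),(Acinonyx,Candida)),(Salamandra,(Musca,Anas))),(((Lutra,Streptococcus),Canis),Hylobates,Apis))); the answer is its 26 terminal taxa in alphabetical order.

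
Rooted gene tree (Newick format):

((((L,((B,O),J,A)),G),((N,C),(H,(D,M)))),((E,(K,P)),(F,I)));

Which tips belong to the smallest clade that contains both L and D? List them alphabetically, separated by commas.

A, B, C, D, G, H, J, L, M, N, O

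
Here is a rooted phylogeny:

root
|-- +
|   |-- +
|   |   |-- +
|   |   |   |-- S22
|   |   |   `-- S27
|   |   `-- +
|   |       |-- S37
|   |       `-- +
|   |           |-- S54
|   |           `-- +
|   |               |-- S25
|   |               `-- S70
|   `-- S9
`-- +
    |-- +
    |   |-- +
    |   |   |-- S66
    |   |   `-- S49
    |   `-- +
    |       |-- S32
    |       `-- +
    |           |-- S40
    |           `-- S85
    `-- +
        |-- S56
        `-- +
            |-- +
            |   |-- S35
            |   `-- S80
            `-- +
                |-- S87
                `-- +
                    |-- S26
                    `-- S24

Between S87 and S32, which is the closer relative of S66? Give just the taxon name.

S32

The MRCA of S66 and S32 subtends ((S66,S49),(S32,(S40,S85))) (5 taxa).
The MRCA of S66 and S87 subtends (((S66,S49),(S32,(S40,S85))),(S56,((S35,S80),(S87,(S26,S24))))) (11 taxa).
The first is nested inside the second, so S66 shares a more recent common ancestor with S32.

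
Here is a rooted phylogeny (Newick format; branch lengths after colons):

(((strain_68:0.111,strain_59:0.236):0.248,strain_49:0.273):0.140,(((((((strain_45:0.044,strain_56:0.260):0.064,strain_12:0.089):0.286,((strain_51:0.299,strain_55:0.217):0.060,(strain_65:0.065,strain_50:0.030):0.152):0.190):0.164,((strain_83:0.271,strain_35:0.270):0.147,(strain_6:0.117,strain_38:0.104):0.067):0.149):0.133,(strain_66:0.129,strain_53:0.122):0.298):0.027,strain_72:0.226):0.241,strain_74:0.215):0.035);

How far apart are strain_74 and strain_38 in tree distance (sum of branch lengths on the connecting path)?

0.936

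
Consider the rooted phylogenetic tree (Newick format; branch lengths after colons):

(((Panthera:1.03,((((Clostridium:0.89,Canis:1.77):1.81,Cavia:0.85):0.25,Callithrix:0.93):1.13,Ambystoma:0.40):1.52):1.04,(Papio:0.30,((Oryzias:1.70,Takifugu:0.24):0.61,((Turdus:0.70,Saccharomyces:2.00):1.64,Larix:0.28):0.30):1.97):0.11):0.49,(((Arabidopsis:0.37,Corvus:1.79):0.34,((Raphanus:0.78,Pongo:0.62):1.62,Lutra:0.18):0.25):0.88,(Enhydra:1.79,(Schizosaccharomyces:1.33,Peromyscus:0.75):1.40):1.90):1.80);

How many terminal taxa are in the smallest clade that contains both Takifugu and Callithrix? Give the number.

12

The MRCA of Takifugu and Callithrix is the node subtending ((Panthera,((((Clostridium,Canis),Cavia),Callithrix),Ambystoma)),(Papio,((Oryzias,Takifugu),((Turdus,Saccharomyces),Larix)))).
That clade contains 12 terminal taxa: Ambystoma, Callithrix, Canis, Cavia, Clostridium, Larix, Oryzias, Panthera, Papio, Saccharomyces, Takifugu, Turdus.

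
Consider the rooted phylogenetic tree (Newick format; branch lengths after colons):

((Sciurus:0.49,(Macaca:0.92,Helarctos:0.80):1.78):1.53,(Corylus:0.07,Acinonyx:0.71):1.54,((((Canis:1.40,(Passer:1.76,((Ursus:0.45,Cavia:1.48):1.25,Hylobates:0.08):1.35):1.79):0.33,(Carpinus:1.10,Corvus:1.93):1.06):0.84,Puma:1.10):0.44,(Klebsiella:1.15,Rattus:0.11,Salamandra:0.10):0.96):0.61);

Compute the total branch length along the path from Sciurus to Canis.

The path runs Sciurus → … → MRCA → … → Canis; the MRCA is the root of the tree.
Branch lengths along that path: 0.49 + 1.53 + 0.61 + 0.44 + 0.84 + 0.33 + 1.40 = 5.64.

5.64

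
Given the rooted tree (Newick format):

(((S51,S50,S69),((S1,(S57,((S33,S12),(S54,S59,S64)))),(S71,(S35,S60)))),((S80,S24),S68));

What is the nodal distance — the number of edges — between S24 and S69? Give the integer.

The MRCA of S24 and S69 is the root of the tree.
From S24 up to that node: 3 branches. From S69 up to the same node: 3 branches. Total: 3 + 3 = 6.

6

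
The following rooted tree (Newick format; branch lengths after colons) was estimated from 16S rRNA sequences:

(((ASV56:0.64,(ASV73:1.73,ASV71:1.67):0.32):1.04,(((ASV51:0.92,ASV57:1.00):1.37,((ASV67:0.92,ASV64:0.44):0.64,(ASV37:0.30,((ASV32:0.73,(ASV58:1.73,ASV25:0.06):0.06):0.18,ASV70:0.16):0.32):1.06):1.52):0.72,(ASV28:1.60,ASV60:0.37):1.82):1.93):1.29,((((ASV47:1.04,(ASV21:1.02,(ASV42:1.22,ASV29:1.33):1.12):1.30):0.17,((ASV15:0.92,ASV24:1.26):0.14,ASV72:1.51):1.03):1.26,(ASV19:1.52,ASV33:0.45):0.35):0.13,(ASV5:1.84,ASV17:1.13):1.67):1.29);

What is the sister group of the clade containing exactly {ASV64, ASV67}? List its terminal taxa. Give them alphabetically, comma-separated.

ASV25, ASV32, ASV37, ASV58, ASV70

The clade containing exactly {ASV64, ASV67} attaches to the tree at the node subtending ((ASV67,ASV64),(ASV37,((ASV32,(ASV58,ASV25)),ASV70))).
The other lineage descending from that same node — the sister group — is (ASV37,((ASV32,(ASV58,ASV25)),ASV70)); its 5 tips in alphabetical order are the answer.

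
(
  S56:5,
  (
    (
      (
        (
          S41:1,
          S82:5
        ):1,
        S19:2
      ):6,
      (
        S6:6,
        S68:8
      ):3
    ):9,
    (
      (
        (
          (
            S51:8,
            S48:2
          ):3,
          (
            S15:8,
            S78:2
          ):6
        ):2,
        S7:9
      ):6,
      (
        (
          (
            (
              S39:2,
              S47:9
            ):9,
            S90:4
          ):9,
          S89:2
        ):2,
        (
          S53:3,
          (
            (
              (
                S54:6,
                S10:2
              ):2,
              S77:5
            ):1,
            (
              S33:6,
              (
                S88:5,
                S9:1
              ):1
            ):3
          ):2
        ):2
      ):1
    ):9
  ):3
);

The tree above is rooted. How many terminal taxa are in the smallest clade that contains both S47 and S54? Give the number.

11

The MRCA of S47 and S54 is the node subtending ((((S39,S47),S90),S89),(S53,(((S54,S10),S77),(S33,(S88,S9))))).
That clade contains 11 terminal taxa: S10, S33, S39, S47, S53, S54, S77, S88, S89, S9, S90.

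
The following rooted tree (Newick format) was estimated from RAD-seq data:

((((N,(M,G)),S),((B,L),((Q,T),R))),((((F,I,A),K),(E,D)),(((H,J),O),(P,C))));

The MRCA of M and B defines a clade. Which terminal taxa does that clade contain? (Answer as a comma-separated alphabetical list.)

Tracing M: it sits inside (M,G).
Tracing B: it sits inside (B,L).
The smallest clade enclosing both is (((N,(M,G)),S),((B,L),((Q,T),R))); the answer is its 9 terminal taxa in alphabetical order.

B, G, L, M, N, Q, R, S, T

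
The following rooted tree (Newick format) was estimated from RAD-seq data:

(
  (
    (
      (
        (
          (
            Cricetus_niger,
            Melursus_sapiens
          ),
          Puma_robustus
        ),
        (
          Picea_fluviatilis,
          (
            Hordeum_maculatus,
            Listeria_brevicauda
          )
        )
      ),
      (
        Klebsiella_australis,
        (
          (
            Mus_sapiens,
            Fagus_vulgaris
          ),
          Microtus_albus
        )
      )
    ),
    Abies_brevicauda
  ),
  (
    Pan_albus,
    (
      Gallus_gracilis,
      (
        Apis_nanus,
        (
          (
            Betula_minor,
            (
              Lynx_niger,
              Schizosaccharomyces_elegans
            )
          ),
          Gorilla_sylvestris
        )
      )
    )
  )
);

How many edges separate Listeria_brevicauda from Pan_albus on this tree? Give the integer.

8

The MRCA of Listeria_brevicauda and Pan_albus is the root of the tree.
From Listeria_brevicauda up to that node: 6 branches. From Pan_albus up to the same node: 2 branches. Total: 6 + 2 = 8.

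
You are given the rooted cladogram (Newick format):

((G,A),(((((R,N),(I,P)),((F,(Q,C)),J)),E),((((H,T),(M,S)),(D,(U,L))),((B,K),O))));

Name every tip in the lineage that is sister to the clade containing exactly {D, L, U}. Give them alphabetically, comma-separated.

H, M, S, T

The clade containing exactly {D, L, U} attaches to the tree at the node subtending (((H,T),(M,S)),(D,(U,L))).
The other lineage descending from that same node — the sister group — is ((H,T),(M,S)); its 4 tips in alphabetical order are the answer.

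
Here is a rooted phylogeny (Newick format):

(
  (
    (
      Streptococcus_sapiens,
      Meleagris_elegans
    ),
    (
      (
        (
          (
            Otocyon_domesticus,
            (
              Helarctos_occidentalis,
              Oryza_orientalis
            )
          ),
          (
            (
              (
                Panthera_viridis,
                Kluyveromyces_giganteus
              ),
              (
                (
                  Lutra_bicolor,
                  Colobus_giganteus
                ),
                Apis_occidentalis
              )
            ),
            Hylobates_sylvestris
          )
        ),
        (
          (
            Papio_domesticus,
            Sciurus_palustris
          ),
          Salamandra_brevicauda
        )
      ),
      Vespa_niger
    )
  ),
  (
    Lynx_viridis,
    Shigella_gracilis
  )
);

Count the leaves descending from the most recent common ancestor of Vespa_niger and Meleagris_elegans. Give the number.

The MRCA of Vespa_niger and Meleagris_elegans is the node subtending ((Streptococcus_sapiens,Meleagris_elegans),((((Otocyon_domesticus,(Helarctos_occidentalis,Oryza_orientalis)),(((Panthera_viridis,Kluyveromyces_giganteus),((Lutra_bicolor,Colobus_giganteus),Apis_occidentalis)),Hylobates_sylvestris)),((Papio_domesticus,Sciurus_palustris),Salamandra_brevicauda)),Vespa_niger)).
That clade contains 15 terminal taxa: Apis_occidentalis, Colobus_giganteus, Helarctos_occidentalis, Hylobates_sylvestris, Kluyveromyces_giganteus, Lutra_bicolor, Meleagris_elegans, Oryza_orientalis, Otocyon_domesticus, Panthera_viridis, Papio_domesticus, Salamandra_brevicauda, Sciurus_palustris, Streptococcus_sapiens, Vespa_niger.

15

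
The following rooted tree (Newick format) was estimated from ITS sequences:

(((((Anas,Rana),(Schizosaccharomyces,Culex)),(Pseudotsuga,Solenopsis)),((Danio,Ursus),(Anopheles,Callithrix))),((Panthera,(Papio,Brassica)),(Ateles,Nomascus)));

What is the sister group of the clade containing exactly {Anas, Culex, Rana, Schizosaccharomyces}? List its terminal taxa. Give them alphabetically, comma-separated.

Pseudotsuga, Solenopsis

The clade containing exactly {Anas, Culex, Rana, Schizosaccharomyces} attaches to the tree at the node subtending (((Anas,Rana),(Schizosaccharomyces,Culex)),(Pseudotsuga,Solenopsis)).
The other lineage descending from that same node — the sister group — is (Pseudotsuga,Solenopsis); its 2 tips in alphabetical order are the answer.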